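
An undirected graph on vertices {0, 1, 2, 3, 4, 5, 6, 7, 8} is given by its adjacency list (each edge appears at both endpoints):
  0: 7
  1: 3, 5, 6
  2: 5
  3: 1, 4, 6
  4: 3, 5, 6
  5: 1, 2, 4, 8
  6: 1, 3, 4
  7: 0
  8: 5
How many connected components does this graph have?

Component: {0, 7}
Component: {1, 2, 3, 4, 5, 6, 8}

2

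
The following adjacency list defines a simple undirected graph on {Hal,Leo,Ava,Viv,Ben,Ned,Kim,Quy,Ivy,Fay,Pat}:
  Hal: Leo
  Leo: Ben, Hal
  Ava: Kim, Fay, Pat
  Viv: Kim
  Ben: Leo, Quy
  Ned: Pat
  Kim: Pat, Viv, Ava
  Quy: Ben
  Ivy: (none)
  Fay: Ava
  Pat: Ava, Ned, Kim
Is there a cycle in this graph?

|V| = 11, |E| = 9, number of components = 3.
Since 9 > 11 - 3, a cycle must exist; for instance Ava-Pat-Kim-Ava.

Yes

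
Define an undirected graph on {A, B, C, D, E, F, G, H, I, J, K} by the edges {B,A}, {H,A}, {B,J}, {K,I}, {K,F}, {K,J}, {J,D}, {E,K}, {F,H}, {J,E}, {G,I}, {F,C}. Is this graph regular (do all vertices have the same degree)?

Degrees: A:2, B:2, C:1, D:1, E:2, F:3, G:1, H:2, I:2, J:4, K:4
Degrees are not all equal (e.g. deg(C)=1 but deg(J)=4); not regular.

No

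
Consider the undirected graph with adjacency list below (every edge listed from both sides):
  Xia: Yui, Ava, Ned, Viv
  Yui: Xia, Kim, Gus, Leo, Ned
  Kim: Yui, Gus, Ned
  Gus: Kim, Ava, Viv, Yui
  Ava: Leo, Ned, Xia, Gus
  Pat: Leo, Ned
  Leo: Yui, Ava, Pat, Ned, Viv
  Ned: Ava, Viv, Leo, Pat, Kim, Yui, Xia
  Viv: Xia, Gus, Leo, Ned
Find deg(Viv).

Neighbors of Viv: Xia, Gus, Leo, Ned.

4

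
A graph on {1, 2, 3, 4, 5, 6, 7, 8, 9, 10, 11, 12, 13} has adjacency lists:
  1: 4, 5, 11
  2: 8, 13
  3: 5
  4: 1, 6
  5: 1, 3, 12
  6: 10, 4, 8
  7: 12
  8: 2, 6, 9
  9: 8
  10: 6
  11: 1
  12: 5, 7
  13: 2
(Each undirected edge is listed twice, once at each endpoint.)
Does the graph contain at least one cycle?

No

The graph has 13 vertices, 12 edges, and 1 connected component.
Since 12 = 13 - 1, the graph is a forest and contains no cycle.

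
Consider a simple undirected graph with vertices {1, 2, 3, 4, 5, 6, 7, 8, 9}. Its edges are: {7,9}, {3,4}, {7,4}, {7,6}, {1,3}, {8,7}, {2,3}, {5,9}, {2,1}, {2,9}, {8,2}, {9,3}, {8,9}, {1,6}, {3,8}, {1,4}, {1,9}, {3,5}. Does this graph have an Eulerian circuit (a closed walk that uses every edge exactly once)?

No

Degrees: 1:5, 2:4, 3:6, 4:3, 5:2, 6:2, 7:4, 8:4, 9:6
Vertices with odd degree: 1, 4. An Eulerian circuit requires all degrees even.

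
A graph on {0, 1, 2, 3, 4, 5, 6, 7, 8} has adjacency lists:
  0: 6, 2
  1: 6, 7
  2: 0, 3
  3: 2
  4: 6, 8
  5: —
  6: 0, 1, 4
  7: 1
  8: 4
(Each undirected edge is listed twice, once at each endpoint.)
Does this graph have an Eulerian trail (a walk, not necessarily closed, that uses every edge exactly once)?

No

Degrees: 0:2, 1:2, 2:2, 3:1, 4:2, 5:0, 6:3, 7:1, 8:1
Odd-degree vertices: 3, 6, 7, 8 (4 total).
An Eulerian trail requires 0 or 2 odd-degree vertices; here there are 4.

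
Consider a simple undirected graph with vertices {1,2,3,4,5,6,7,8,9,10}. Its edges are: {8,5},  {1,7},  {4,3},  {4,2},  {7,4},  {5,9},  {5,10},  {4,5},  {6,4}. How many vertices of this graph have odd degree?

8

Degrees: 1:1, 2:1, 3:1, 4:5, 5:4, 6:1, 7:2, 8:1, 9:1, 10:1
Odd-degree vertices: 1, 2, 3, 4, 6, 8, 9, 10.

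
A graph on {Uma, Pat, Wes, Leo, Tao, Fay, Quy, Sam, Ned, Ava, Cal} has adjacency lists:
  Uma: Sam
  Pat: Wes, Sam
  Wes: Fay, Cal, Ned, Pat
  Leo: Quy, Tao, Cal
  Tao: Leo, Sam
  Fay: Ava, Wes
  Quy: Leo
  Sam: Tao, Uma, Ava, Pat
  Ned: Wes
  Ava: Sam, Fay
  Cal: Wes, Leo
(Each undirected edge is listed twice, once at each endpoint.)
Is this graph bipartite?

Pat-Sam-Ava-Fay-Wes-Pat is an odd cycle (length 5), and a bipartite graph can contain only even cycles.

No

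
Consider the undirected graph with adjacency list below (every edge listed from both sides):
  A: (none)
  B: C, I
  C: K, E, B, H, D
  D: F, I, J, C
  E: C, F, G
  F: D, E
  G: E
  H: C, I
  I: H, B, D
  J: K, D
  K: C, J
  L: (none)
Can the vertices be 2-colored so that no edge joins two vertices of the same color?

A valid 2-coloring puts {A, C, F, G, I, J, L} on one side and {B, D, E, H, K} on the other; every edge crosses between the two sides.

Yes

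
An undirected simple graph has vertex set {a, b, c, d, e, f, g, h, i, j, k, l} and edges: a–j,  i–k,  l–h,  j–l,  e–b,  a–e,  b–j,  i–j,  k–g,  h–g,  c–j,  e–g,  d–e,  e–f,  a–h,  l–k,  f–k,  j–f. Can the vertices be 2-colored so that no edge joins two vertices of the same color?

Color {e, h, j, k} black and {a, b, c, d, f, g, i, l} white. No edge joins two same-colored vertices, so the graph is bipartite.

Yes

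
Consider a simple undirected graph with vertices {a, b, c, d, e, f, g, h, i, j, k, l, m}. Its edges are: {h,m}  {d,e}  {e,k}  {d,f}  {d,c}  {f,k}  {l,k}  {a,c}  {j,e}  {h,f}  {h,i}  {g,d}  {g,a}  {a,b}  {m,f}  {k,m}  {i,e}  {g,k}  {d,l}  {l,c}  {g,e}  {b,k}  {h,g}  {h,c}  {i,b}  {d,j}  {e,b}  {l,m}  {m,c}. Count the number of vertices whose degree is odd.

6

Degrees: a:3, b:4, c:5, d:6, e:6, f:4, g:5, h:5, i:3, j:2, k:6, l:4, m:5
Odd-degree vertices: a, c, g, h, i, m.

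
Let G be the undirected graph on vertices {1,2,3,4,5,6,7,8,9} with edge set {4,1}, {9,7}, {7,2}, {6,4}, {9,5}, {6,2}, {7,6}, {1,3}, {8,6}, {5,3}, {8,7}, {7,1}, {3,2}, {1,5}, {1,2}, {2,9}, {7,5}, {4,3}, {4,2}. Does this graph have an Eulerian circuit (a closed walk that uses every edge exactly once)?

No

Degrees: 1:5, 2:6, 3:4, 4:4, 5:4, 6:4, 7:6, 8:2, 9:3
Vertices with odd degree: 1, 9. An Eulerian circuit requires all degrees even.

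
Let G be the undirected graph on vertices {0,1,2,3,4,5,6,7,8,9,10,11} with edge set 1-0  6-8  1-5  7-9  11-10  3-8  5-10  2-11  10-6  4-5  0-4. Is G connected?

Component: {7, 9}
Component: {0, 1, 2, 3, 4, 5, 6, 8, 10, 11}
No edge joins these 2 groups, so the graph is disconnected.

No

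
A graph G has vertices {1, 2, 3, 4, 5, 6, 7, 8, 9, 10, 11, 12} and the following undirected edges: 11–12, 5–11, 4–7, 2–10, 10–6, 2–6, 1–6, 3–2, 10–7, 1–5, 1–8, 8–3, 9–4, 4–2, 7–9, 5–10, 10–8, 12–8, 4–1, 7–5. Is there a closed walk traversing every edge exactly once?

Degrees: 1:4, 2:4, 3:2, 4:4, 5:4, 6:3, 7:4, 8:4, 9:2, 10:5, 11:2, 12:2
Vertices with odd degree: 6, 10. An Eulerian circuit requires all degrees even.

No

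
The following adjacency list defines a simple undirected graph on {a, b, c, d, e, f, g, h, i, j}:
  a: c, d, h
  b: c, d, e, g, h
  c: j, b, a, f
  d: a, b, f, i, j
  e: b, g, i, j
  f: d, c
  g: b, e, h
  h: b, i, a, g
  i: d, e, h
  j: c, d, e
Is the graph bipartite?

No

e-g-b-e is an odd cycle (length 3), and a bipartite graph can contain only even cycles.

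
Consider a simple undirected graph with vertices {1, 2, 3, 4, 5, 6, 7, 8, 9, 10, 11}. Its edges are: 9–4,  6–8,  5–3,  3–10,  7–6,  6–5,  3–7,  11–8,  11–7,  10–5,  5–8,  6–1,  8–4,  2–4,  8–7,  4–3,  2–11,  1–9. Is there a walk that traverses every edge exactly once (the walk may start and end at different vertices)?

Degrees: 1:2, 2:2, 3:4, 4:4, 5:4, 6:4, 7:4, 8:5, 9:2, 10:2, 11:3
Odd-degree vertices: 8, 11 (2 total).
With 2 odd-degree vertices and all edges in one connected piece, an Eulerian trail exists (from 8 to 11).

Yes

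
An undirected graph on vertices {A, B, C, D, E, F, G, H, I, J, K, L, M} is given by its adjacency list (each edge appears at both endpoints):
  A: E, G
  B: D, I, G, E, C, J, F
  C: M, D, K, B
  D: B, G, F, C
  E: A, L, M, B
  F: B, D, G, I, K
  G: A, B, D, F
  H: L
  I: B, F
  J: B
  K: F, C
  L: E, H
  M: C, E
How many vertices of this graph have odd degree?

Degrees: A:2, B:7, C:4, D:4, E:4, F:5, G:4, H:1, I:2, J:1, K:2, L:2, M:2
Odd-degree vertices: B, F, H, J.

4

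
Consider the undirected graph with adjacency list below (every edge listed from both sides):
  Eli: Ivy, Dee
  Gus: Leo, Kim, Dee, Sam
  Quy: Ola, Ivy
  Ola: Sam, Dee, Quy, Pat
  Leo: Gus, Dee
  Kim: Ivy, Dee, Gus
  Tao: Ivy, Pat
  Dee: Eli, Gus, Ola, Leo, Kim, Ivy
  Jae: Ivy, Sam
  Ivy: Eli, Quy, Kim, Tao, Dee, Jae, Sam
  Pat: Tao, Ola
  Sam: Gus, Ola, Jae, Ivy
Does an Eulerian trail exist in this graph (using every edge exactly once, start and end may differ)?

Yes

Degrees: Eli:2, Gus:4, Quy:2, Ola:4, Leo:2, Kim:3, Tao:2, Dee:6, Jae:2, Ivy:7, Pat:2, Sam:4
Odd-degree vertices: Kim, Ivy (2 total).
The non-isolated vertices are connected and exactly 2 have odd degree, so an Eulerian trail exists (from Kim to Ivy).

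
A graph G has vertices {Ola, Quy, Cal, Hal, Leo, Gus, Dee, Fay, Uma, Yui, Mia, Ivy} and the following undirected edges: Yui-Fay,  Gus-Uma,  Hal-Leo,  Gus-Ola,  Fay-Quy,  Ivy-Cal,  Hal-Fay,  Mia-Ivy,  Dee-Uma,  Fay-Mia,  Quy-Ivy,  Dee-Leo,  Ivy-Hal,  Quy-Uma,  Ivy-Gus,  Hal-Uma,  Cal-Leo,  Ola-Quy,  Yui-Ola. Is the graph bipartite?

Yes

A valid 2-coloring puts {Quy, Cal, Hal, Gus, Dee, Yui, Mia} on one side and {Ola, Leo, Fay, Uma, Ivy} on the other; every edge crosses between the two sides.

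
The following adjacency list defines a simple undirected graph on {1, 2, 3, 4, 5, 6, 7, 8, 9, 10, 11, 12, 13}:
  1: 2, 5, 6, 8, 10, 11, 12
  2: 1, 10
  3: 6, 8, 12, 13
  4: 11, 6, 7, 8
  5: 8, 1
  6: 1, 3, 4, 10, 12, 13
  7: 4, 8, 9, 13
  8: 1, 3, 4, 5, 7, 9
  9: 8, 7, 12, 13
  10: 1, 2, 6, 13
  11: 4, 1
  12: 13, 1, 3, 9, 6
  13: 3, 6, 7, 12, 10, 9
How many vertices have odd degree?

Degrees: 1:7, 2:2, 3:4, 4:4, 5:2, 6:6, 7:4, 8:6, 9:4, 10:4, 11:2, 12:5, 13:6
Odd-degree vertices: 1, 12.

2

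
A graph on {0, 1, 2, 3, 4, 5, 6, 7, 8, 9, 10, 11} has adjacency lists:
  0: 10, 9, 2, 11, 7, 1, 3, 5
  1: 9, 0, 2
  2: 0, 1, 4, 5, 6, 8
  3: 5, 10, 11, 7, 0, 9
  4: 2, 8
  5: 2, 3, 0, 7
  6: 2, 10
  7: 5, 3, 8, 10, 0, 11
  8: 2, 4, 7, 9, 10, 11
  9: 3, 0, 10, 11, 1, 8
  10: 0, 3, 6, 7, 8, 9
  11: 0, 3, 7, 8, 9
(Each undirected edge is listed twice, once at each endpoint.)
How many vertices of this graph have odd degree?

Degrees: 0:8, 1:3, 2:6, 3:6, 4:2, 5:4, 6:2, 7:6, 8:6, 9:6, 10:6, 11:5
Odd-degree vertices: 1, 11.

2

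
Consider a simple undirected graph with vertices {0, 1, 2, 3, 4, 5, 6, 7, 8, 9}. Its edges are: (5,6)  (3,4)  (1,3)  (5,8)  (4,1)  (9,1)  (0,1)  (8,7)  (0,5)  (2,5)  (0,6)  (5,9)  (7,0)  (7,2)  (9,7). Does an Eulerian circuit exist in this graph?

No

Degrees: 0:4, 1:4, 2:2, 3:2, 4:2, 5:5, 6:2, 7:4, 8:2, 9:3
5, 9 have odd degree; an Eulerian circuit needs every degree to be even, so none exists.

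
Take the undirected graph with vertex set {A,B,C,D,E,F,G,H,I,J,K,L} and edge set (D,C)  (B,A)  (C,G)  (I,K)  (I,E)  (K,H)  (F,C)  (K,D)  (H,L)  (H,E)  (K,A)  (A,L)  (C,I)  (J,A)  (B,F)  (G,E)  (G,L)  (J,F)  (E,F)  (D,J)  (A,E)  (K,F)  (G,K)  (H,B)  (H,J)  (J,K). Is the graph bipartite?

No

The cycle J-K-A-J has length 3, which is odd, so the graph is not bipartite.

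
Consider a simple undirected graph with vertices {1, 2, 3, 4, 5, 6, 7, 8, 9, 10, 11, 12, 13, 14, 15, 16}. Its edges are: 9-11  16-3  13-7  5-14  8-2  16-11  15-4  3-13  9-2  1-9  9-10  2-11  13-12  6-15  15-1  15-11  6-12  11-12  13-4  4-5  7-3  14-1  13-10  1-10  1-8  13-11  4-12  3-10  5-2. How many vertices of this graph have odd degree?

Degrees: 1:5, 2:4, 3:4, 4:4, 5:3, 6:2, 7:2, 8:2, 9:4, 10:4, 11:6, 12:4, 13:6, 14:2, 15:4, 16:2
Odd-degree vertices: 1, 5.

2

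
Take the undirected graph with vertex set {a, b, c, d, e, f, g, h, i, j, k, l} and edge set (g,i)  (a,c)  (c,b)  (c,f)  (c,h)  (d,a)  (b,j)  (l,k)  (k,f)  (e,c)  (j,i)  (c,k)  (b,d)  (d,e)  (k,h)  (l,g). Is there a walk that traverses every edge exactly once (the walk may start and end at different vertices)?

Degrees: a:2, b:3, c:6, d:3, e:2, f:2, g:2, h:2, i:2, j:2, k:4, l:2
Odd-degree vertices: b, d (2 total).
With 2 odd-degree vertices and all edges in one connected piece, an Eulerian trail exists (from b to d).

Yes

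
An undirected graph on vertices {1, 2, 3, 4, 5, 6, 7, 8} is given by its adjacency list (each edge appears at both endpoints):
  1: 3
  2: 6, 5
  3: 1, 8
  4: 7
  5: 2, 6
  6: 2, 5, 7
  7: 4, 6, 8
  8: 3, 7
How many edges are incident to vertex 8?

2

Neighbors of 8: 3, 7.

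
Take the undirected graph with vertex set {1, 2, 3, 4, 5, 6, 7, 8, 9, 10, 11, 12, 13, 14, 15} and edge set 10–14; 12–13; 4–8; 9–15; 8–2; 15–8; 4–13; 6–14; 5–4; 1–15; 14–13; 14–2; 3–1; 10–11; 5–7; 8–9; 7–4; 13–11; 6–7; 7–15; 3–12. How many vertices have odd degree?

Degrees: 1:2, 2:2, 3:2, 4:4, 5:2, 6:2, 7:4, 8:4, 9:2, 10:2, 11:2, 12:2, 13:4, 14:4, 15:4
Odd-degree vertices: none.

0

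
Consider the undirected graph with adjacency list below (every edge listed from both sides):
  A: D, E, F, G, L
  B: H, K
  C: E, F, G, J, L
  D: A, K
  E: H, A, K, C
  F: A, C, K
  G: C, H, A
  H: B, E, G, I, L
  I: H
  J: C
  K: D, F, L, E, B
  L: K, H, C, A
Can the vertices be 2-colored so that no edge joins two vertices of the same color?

A valid 2-coloring puts {B, D, E, F, G, I, J, L} on one side and {A, C, H, K} on the other; every edge crosses between the two sides.

Yes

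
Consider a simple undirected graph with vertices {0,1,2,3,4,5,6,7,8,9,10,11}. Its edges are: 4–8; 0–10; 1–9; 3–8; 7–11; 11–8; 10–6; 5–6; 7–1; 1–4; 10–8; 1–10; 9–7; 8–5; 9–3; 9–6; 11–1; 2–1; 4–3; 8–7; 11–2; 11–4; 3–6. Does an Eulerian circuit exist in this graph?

Degrees: 0:1, 1:6, 2:2, 3:4, 4:4, 5:2, 6:4, 7:4, 8:6, 9:4, 10:4, 11:5
0, 11 have odd degree; an Eulerian circuit needs every degree to be even, so none exists.

No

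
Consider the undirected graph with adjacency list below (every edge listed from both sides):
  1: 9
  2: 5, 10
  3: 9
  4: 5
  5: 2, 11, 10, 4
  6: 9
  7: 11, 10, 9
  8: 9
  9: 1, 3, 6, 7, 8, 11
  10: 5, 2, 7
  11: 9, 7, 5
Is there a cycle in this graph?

The graph has 11 vertices, 13 edges, and 1 connected component.
One cycle is 9-7-11-9.

Yes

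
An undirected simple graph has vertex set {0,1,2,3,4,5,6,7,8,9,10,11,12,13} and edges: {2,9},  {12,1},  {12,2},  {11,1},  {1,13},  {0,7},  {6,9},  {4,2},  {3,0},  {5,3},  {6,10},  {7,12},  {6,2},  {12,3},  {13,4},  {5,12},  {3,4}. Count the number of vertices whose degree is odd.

Degrees: 0:2, 1:3, 2:4, 3:4, 4:3, 5:2, 6:3, 7:2, 8:0, 9:2, 10:1, 11:1, 12:5, 13:2
Odd-degree vertices: 1, 4, 6, 10, 11, 12.

6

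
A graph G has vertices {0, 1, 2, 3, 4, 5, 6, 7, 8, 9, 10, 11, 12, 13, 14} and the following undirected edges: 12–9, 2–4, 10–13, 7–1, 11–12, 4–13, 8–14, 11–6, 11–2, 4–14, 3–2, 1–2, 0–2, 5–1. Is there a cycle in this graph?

No

|V| = 15, |E| = 14, number of components = 1.
A forest on 15 vertices with 1 component has exactly 14 edges, which matches — so no cycle.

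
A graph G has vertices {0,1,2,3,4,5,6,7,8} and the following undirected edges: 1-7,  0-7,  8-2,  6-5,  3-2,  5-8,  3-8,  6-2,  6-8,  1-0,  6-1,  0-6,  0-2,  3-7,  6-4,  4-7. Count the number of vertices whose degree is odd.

Degrees: 0:4, 1:3, 2:4, 3:3, 4:2, 5:2, 6:6, 7:4, 8:4
Odd-degree vertices: 1, 3.

2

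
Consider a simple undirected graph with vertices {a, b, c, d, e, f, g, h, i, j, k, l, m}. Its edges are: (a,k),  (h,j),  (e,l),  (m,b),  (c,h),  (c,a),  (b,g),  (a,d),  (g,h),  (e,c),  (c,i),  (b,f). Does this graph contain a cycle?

|V| = 13, |E| = 12, number of components = 1.
Since 12 = 13 - 1, the graph is a forest and contains no cycle.

No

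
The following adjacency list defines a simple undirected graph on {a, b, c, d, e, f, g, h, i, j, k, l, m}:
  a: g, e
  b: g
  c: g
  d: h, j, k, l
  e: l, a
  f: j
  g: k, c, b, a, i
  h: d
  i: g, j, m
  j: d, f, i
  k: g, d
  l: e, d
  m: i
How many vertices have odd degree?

Degrees: a:2, b:1, c:1, d:4, e:2, f:1, g:5, h:1, i:3, j:3, k:2, l:2, m:1
Odd-degree vertices: b, c, f, g, h, i, j, m.

8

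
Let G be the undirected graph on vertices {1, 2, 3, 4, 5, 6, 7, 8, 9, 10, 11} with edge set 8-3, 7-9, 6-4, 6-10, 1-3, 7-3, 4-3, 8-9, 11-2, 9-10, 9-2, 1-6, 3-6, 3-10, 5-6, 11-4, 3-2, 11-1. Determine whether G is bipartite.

The cycle 3-6-4-3 has length 3, which is odd, so the graph is not bipartite.

No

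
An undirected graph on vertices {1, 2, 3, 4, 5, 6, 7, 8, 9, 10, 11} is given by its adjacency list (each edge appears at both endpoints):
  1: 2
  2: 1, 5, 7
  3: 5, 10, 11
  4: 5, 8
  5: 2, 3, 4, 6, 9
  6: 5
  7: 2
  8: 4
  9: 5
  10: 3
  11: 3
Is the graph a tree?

Yes

|V| = 11, |E| = 10.
It is connected with exactly 10 edges, hence acyclic — it is a tree.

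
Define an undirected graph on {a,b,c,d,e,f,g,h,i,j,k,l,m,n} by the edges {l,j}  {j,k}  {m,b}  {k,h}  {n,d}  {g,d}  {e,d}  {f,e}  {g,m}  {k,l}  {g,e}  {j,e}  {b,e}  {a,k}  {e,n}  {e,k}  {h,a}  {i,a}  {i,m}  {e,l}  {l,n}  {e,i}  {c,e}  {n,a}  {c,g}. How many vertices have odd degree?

Degrees: a:4, b:2, c:2, d:3, e:10, f:1, g:4, h:2, i:3, j:3, k:5, l:4, m:3, n:4
Odd-degree vertices: d, f, i, j, k, m.

6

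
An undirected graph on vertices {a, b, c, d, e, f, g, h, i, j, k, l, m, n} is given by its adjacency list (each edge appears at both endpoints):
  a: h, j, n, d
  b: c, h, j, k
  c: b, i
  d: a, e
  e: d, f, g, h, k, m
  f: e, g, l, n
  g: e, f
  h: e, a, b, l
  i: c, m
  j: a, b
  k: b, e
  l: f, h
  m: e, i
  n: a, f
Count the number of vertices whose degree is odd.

Degrees: a:4, b:4, c:2, d:2, e:6, f:4, g:2, h:4, i:2, j:2, k:2, l:2, m:2, n:2
Odd-degree vertices: none.

0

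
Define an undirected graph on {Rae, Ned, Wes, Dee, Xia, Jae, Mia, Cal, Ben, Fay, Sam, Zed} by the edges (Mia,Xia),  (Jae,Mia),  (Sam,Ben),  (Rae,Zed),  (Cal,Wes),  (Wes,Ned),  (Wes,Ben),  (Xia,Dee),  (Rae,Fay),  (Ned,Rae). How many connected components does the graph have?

Component: {Dee, Xia, Jae, Mia}
Component: {Rae, Ned, Wes, Cal, Ben, Fay, Sam, Zed}

2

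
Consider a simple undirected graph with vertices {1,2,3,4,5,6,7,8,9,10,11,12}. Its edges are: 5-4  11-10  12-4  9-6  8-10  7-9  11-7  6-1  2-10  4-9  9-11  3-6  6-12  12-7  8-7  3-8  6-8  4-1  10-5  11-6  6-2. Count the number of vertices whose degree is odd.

Degrees: 1:2, 2:2, 3:2, 4:4, 5:2, 6:7, 7:4, 8:4, 9:4, 10:4, 11:4, 12:3
Odd-degree vertices: 6, 12.

2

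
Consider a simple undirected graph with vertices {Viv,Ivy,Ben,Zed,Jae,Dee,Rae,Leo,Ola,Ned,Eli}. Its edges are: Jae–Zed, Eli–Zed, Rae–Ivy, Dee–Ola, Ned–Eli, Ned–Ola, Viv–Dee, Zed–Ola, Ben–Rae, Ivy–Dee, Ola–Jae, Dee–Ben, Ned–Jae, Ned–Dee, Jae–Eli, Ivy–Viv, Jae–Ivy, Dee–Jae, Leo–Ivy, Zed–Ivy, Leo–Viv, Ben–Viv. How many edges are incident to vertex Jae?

Neighbors of Jae: Ivy, Zed, Dee, Ola, Ned, Eli.

6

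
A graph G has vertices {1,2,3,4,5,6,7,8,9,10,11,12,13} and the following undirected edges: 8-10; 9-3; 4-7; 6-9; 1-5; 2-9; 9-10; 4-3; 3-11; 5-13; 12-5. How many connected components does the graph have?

2

Component: {1, 5, 12, 13}
Component: {2, 3, 4, 6, 7, 8, 9, 10, 11}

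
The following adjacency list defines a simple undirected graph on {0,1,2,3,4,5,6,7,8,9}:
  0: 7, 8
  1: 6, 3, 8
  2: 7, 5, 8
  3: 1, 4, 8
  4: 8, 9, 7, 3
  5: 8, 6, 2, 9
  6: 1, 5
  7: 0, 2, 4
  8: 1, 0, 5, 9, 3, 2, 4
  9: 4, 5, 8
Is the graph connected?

Yes

A breadth-first search from 0 visits 0, 8, 7, 5, 1, 9, 3, 2, 4, 6 — all 10 vertices — so the graph is connected.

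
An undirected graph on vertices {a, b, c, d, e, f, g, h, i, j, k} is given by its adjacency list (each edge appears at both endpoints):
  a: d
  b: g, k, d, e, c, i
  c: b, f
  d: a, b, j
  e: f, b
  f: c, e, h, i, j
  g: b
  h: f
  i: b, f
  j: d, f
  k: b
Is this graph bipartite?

No

The cycle e-f-j-d-b-e has length 5, which is odd, so the graph is not bipartite.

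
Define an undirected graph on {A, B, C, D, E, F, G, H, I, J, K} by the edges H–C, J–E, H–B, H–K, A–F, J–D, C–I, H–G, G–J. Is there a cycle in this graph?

The graph has 11 vertices, 9 edges, and 2 connected components.
A forest on 11 vertices with 2 components has exactly 9 edges, which matches — so no cycle.

No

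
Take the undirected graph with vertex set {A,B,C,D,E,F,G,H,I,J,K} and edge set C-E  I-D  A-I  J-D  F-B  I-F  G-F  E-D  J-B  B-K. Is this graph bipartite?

J-D-I-F-B-J is an odd cycle (length 5), and a bipartite graph can contain only even cycles.

No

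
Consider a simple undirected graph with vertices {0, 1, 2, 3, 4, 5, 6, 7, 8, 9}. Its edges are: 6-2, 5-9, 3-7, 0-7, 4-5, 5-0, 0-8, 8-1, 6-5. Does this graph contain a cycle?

The graph has 10 vertices, 9 edges, and 1 connected component.
Since 9 = 10 - 1, the graph is a forest and contains no cycle.

No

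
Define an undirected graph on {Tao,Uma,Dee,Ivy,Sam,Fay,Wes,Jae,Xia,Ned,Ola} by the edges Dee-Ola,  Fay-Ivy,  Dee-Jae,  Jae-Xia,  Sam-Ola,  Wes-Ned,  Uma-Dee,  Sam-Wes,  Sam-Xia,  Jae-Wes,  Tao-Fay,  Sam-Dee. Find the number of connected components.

Component: {Tao, Ivy, Fay}
Component: {Uma, Dee, Sam, Wes, Jae, Xia, Ned, Ola}

2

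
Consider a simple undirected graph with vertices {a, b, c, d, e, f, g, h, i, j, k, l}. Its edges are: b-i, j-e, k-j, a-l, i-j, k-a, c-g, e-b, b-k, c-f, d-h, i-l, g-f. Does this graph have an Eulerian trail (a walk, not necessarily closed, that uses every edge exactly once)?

No

Degrees: a:2, b:3, c:2, d:1, e:2, f:2, g:2, h:1, i:3, j:3, k:3, l:2
Odd-degree vertices: b, d, h, i, j, k (6 total).
An Eulerian trail requires 0 or 2 odd-degree vertices; here there are 6.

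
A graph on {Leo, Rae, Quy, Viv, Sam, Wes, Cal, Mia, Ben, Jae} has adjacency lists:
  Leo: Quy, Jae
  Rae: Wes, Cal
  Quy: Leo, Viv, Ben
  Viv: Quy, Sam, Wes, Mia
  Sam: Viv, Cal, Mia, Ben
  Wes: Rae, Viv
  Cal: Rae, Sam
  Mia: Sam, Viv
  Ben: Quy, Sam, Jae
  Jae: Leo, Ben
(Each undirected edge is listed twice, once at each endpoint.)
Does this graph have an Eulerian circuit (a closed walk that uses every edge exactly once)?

No

Degrees: Leo:2, Rae:2, Quy:3, Viv:4, Sam:4, Wes:2, Cal:2, Mia:2, Ben:3, Jae:2
Quy, Ben have odd degree; an Eulerian circuit needs every degree to be even, so none exists.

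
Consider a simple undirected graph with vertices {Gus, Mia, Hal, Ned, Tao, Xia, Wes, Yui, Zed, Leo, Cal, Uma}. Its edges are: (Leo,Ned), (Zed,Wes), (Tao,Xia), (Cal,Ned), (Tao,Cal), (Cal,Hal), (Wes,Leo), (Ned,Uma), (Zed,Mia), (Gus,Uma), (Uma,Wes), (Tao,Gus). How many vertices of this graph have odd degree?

8

Degrees: Gus:2, Mia:1, Hal:1, Ned:3, Tao:3, Xia:1, Wes:3, Yui:0, Zed:2, Leo:2, Cal:3, Uma:3
Odd-degree vertices: Mia, Hal, Ned, Tao, Xia, Wes, Cal, Uma.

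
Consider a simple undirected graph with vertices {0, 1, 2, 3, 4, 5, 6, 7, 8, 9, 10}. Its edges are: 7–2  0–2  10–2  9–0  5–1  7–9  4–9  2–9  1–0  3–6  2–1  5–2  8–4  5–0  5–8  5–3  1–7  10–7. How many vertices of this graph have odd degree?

2

Degrees: 0:4, 1:4, 2:6, 3:2, 4:2, 5:5, 6:1, 7:4, 8:2, 9:4, 10:2
Odd-degree vertices: 5, 6.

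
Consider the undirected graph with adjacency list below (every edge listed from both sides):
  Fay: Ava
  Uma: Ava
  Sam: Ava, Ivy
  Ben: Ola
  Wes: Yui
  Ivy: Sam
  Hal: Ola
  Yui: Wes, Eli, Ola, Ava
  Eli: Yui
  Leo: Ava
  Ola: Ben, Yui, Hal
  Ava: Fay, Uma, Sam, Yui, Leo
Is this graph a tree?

Yes

The graph has 12 vertices and 11 edges.
Connected and |E| = |V| - 1, which characterizes a tree.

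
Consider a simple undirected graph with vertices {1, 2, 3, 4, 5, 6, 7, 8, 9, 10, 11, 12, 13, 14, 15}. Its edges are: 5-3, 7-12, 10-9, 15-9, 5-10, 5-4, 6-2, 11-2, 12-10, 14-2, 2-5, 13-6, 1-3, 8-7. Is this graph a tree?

|V| = 15, |E| = 14.
Connected and |E| = |V| - 1, which characterizes a tree.

Yes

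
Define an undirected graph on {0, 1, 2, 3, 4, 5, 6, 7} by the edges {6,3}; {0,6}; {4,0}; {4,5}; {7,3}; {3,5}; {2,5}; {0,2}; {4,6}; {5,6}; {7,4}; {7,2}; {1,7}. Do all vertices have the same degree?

No

Degrees: 0:3, 1:1, 2:3, 3:3, 4:4, 5:4, 6:4, 7:4
Degrees are not all equal (e.g. deg(1)=1 but deg(4)=4); not regular.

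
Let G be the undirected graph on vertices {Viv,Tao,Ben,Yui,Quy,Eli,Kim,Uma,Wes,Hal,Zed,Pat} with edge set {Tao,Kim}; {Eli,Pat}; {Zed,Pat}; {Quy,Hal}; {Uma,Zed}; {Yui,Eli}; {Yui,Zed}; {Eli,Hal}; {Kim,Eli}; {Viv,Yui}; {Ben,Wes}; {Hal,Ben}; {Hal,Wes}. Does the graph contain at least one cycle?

Yes

|V| = 12, |E| = 13, number of components = 1.
Since 13 > 12 - 1, a cycle must exist; for instance Hal-Wes-Ben-Hal.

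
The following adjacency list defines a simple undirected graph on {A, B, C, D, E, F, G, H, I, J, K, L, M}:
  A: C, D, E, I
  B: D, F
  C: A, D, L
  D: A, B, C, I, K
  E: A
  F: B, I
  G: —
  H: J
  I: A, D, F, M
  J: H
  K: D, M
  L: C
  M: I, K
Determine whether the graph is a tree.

No

|V| = 13, |E| = 14.
It splits into 3 components, so it cannot be a tree.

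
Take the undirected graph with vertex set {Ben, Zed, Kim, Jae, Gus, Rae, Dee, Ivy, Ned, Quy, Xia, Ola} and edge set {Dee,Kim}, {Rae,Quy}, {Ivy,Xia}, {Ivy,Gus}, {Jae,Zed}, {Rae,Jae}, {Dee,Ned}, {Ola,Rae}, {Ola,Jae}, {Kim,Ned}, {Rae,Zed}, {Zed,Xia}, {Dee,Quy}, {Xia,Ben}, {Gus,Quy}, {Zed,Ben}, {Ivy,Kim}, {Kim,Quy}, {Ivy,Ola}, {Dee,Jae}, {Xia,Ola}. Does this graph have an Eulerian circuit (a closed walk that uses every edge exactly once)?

Degrees: Ben:2, Zed:4, Kim:4, Jae:4, Gus:2, Rae:4, Dee:4, Ivy:4, Ned:2, Quy:4, Xia:4, Ola:4
All degrees are even and the non-isolated vertices are connected — an Eulerian circuit exists.

Yes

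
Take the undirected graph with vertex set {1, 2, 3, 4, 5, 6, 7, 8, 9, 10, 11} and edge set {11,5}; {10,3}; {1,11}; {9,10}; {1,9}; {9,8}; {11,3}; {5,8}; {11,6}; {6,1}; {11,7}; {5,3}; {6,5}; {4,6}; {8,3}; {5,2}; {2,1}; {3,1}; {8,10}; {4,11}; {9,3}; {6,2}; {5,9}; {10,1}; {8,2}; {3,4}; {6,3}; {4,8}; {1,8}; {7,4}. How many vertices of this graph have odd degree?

Degrees: 1:7, 2:4, 3:8, 4:5, 5:6, 6:6, 7:2, 8:7, 9:5, 10:4, 11:6
Odd-degree vertices: 1, 4, 8, 9.

4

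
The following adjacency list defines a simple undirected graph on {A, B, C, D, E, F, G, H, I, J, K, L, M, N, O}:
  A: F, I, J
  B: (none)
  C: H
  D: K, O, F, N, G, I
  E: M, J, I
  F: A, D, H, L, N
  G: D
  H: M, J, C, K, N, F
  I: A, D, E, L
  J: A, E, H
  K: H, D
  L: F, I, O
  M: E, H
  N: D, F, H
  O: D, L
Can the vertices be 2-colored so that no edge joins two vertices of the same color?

The cycle F-N-H-F has length 3, which is odd, so the graph is not bipartite.

No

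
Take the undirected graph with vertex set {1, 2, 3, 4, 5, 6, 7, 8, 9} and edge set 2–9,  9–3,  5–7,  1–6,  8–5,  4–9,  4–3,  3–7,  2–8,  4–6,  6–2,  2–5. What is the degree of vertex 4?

Neighbors of 4: 3, 6, 9.

3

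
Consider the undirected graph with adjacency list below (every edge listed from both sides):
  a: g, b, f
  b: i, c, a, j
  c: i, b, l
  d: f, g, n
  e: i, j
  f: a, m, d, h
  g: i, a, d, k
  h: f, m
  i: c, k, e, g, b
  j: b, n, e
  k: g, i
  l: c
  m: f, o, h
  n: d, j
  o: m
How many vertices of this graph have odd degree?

8

Degrees: a:3, b:4, c:3, d:3, e:2, f:4, g:4, h:2, i:5, j:3, k:2, l:1, m:3, n:2, o:1
Odd-degree vertices: a, c, d, i, j, l, m, o.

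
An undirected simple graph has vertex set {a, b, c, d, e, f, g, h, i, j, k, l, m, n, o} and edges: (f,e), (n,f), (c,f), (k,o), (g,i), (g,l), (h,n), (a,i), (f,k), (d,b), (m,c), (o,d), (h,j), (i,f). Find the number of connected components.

1

Component: {a, b, c, d, e, f, g, h, i, j, k, l, m, n, o}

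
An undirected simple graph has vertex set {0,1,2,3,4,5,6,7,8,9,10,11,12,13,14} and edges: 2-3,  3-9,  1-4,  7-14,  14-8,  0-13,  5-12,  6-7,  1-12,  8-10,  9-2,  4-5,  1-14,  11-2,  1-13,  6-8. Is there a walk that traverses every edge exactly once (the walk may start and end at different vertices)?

No

Degrees: 0:1, 1:4, 2:3, 3:2, 4:2, 5:2, 6:2, 7:2, 8:3, 9:2, 10:1, 11:1, 12:2, 13:2, 14:3
Odd-degree vertices: 0, 2, 8, 10, 11, 14 (6 total).
With 6 odd-degree vertices (more than two), no single trail can use every edge.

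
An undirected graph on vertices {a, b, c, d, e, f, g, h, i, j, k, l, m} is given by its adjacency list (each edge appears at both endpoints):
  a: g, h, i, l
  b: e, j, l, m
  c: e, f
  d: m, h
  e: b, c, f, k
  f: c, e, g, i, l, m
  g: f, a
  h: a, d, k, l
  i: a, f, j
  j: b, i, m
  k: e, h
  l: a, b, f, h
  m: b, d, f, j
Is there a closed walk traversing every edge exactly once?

No

Degrees: a:4, b:4, c:2, d:2, e:4, f:6, g:2, h:4, i:3, j:3, k:2, l:4, m:4
i, j have odd degree; an Eulerian circuit needs every degree to be even, so none exists.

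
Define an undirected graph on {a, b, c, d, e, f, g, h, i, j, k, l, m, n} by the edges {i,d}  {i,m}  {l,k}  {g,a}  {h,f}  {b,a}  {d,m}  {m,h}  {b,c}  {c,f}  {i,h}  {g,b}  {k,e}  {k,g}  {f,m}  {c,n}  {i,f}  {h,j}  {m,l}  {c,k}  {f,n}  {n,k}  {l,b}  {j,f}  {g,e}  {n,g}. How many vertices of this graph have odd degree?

4

Degrees: a:2, b:4, c:4, d:2, e:2, f:6, g:5, h:4, i:4, j:2, k:5, l:3, m:5, n:4
Odd-degree vertices: g, k, l, m.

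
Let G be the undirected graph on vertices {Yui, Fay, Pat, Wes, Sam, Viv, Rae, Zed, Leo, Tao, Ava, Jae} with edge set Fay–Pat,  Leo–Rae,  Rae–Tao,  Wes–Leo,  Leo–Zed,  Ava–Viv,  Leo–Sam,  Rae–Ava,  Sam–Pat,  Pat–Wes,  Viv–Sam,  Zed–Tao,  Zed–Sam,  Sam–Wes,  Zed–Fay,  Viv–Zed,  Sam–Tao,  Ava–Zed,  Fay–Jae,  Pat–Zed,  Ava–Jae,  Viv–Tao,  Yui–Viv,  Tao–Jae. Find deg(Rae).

Neighbors of Rae: Leo, Tao, Ava.

3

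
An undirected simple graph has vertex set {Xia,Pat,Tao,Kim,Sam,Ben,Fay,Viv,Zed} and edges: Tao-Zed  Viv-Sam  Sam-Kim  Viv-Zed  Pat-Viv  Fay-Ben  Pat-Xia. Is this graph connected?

Component: {Ben, Fay}
Component: {Xia, Pat, Tao, Kim, Sam, Viv, Zed}
No edge joins these 2 groups, so the graph is disconnected.

No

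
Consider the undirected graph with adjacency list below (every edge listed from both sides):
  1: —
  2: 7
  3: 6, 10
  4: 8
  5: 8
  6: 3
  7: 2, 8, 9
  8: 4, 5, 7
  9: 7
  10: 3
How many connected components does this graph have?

3

Component: {1}
Component: {3, 6, 10}
Component: {2, 4, 5, 7, 8, 9}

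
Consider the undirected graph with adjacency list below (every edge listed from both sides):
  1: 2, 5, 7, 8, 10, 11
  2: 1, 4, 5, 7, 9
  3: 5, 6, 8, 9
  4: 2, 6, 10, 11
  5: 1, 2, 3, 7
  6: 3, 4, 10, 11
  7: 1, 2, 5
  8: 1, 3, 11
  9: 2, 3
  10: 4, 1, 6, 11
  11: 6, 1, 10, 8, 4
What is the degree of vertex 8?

Neighbors of 8: 1, 3, 11.

3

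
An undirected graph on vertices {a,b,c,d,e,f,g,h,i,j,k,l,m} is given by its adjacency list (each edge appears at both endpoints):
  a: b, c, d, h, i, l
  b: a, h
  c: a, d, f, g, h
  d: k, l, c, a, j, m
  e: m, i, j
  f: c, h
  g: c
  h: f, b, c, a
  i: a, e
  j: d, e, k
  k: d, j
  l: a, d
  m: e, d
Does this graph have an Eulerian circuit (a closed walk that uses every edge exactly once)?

Degrees: a:6, b:2, c:5, d:6, e:3, f:2, g:1, h:4, i:2, j:3, k:2, l:2, m:2
c, e, g, j have odd degree; an Eulerian circuit needs every degree to be even, so none exists.

No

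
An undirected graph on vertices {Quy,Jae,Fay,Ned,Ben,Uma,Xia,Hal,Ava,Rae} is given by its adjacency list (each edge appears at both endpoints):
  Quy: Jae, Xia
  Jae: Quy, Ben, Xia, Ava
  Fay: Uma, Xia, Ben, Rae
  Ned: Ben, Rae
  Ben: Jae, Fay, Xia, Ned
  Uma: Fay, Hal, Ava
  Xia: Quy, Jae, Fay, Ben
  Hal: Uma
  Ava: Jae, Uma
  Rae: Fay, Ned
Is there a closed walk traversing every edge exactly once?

Degrees: Quy:2, Jae:4, Fay:4, Ned:2, Ben:4, Uma:3, Xia:4, Hal:1, Ava:2, Rae:2
Vertices with odd degree: Uma, Hal. An Eulerian circuit requires all degrees even.

No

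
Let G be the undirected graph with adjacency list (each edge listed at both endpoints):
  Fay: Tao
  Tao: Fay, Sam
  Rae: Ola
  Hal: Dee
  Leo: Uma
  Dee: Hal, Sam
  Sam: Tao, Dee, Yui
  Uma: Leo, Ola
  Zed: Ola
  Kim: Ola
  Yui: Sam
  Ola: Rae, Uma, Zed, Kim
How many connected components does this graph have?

Component: {Fay, Tao, Hal, Dee, Sam, Yui}
Component: {Rae, Leo, Uma, Zed, Kim, Ola}

2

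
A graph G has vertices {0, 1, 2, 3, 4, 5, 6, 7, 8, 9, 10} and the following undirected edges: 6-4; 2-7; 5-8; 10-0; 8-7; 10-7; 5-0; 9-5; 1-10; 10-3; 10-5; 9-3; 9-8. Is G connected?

Component: {4, 6}
Component: {0, 1, 2, 3, 5, 7, 8, 9, 10}
No edge joins these 2 groups, so the graph is disconnected.

No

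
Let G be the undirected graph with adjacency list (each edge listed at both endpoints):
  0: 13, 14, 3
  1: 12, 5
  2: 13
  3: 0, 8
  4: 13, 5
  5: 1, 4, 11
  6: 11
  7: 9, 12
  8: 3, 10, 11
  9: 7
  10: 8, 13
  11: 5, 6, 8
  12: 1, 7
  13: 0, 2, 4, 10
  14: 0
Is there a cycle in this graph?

Yes

|V| = 15, |E| = 16, number of components = 1.
One cycle is 8-11-5-4-13-10-8.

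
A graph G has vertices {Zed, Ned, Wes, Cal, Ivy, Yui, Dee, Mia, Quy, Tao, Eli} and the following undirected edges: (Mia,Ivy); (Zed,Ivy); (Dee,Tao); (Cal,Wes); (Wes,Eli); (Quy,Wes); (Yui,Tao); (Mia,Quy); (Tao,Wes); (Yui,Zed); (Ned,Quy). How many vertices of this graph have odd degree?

Degrees: Zed:2, Ned:1, Wes:4, Cal:1, Ivy:2, Yui:2, Dee:1, Mia:2, Quy:3, Tao:3, Eli:1
Odd-degree vertices: Ned, Cal, Dee, Quy, Tao, Eli.

6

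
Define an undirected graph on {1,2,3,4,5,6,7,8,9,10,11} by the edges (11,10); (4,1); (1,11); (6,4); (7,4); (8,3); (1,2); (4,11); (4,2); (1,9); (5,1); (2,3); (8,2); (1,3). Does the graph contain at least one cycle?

The graph has 11 vertices, 14 edges, and 1 connected component.
Since 14 > 11 - 1, a cycle must exist; for instance 2-3-8-2.

Yes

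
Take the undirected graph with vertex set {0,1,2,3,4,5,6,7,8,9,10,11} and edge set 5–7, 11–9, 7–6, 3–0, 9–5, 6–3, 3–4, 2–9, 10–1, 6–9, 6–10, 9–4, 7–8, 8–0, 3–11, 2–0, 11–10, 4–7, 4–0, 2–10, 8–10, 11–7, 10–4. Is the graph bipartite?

No

3-0-4-3 is an odd cycle (length 3), and a bipartite graph can contain only even cycles.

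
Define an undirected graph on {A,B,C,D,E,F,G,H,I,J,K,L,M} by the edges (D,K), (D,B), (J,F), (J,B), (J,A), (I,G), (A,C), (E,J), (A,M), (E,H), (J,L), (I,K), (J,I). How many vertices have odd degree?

8

Degrees: A:3, B:2, C:1, D:2, E:2, F:1, G:1, H:1, I:3, J:6, K:2, L:1, M:1
Odd-degree vertices: A, C, F, G, H, I, L, M.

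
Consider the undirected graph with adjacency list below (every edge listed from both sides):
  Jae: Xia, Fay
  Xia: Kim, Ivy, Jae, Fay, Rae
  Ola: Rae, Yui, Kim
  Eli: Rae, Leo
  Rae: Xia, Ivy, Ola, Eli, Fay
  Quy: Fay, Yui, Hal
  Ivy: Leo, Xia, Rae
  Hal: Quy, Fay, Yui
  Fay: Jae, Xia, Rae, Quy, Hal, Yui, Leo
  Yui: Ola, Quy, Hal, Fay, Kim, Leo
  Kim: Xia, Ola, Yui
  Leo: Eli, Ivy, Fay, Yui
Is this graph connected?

Yes

Starting from Jae and exploring outward reaches every vertex (Jae, Xia, Fay, Ivy, Kim, Rae, Quy, Yui, Leo, Hal, Ola, Eli); the graph is connected.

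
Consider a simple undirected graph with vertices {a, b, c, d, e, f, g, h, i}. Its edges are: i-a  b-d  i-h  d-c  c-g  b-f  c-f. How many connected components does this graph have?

3

Component: {e}
Component: {a, h, i}
Component: {b, c, d, f, g}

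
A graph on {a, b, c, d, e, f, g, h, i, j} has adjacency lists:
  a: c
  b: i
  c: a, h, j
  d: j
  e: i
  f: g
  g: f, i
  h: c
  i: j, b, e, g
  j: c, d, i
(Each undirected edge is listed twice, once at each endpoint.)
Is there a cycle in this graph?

No

The graph has 10 vertices, 9 edges, and 1 connected component.
A forest on 10 vertices with 1 component has exactly 9 edges, which matches — so no cycle.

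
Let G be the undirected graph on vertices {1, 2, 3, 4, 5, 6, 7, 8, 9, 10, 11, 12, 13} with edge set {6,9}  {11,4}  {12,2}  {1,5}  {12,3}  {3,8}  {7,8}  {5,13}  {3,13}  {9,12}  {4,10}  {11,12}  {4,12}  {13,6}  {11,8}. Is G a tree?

|V| = 13, |E| = 15.
A tree on 13 vertices has exactly 12 edges; this graph has 15, so it contains a cycle and is not a tree.

No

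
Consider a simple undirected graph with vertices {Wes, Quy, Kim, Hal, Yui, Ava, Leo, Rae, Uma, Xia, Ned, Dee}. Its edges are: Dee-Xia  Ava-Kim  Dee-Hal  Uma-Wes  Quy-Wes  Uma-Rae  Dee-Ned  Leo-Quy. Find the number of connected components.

Component: {Yui}
Component: {Kim, Ava}
Component: {Hal, Xia, Ned, Dee}
Component: {Wes, Quy, Leo, Rae, Uma}

4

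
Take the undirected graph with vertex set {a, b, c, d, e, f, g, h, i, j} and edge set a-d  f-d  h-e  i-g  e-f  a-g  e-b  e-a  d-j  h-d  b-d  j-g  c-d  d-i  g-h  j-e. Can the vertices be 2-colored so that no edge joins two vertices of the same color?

Partition the vertices as {d, e, g} vs {a, b, c, f, h, i, j}. Each listed edge has one endpoint in each part, so the graph is bipartite.

Yes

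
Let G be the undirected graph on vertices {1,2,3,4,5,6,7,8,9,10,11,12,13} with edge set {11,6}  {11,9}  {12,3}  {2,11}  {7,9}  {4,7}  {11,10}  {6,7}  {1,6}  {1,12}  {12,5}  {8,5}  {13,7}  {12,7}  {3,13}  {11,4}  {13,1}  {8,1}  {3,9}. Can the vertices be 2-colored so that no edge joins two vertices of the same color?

Yes

Color {2, 4, 6, 8, 9, 10, 12, 13} black and {1, 3, 5, 7, 11} white. No edge joins two same-colored vertices, so the graph is bipartite.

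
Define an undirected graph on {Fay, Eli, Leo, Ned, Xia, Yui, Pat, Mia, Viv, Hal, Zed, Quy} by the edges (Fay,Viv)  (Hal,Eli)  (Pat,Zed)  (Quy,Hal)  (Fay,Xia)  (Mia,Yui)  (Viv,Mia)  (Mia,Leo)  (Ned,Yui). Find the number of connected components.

3

Component: {Pat, Zed}
Component: {Eli, Hal, Quy}
Component: {Fay, Leo, Ned, Xia, Yui, Mia, Viv}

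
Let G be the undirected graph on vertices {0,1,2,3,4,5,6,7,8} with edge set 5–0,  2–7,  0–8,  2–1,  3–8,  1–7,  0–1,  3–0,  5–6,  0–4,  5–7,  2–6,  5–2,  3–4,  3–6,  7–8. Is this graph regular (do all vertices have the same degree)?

No

Degrees: 0:5, 1:3, 2:4, 3:4, 4:2, 5:4, 6:3, 7:4, 8:3
Vertex 4 has degree 2 while 0 has degree 5, so the graph is not regular.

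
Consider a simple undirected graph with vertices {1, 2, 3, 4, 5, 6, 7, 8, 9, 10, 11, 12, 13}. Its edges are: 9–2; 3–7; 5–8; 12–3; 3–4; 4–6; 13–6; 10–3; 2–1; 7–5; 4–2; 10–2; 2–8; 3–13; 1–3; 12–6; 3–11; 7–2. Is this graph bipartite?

Yes

Partition the vertices as {2, 3, 5, 6} vs {1, 4, 7, 8, 9, 10, 11, 12, 13}. Each listed edge has one endpoint in each part, so the graph is bipartite.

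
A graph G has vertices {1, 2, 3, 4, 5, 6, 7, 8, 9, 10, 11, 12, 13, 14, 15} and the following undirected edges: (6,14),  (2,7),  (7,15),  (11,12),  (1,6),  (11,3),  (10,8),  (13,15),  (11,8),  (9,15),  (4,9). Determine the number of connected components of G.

4

Component: {5}
Component: {1, 6, 14}
Component: {3, 8, 10, 11, 12}
Component: {2, 4, 7, 9, 13, 15}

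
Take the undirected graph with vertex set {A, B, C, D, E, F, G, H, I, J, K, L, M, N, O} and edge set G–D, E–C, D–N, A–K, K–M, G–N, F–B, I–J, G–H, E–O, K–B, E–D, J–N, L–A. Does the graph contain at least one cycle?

Yes

The graph has 15 vertices, 14 edges, and 2 connected components.
One cycle is D-G-N-D.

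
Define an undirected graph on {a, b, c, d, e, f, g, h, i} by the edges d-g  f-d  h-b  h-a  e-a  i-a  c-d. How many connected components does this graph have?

2

Component: {c, d, f, g}
Component: {a, b, e, h, i}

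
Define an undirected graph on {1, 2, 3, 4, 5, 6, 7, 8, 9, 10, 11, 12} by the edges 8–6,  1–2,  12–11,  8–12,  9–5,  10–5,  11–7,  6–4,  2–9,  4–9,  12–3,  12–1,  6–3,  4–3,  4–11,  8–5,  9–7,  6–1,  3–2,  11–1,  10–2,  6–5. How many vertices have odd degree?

2

Degrees: 1:4, 2:4, 3:4, 4:4, 5:4, 6:5, 7:2, 8:3, 9:4, 10:2, 11:4, 12:4
Odd-degree vertices: 6, 8.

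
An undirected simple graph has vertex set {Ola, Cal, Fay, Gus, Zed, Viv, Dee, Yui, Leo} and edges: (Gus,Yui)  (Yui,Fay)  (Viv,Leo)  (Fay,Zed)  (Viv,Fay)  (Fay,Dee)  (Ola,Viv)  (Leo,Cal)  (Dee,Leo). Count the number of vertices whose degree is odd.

6

Degrees: Ola:1, Cal:1, Fay:4, Gus:1, Zed:1, Viv:3, Dee:2, Yui:2, Leo:3
Odd-degree vertices: Ola, Cal, Gus, Zed, Viv, Leo.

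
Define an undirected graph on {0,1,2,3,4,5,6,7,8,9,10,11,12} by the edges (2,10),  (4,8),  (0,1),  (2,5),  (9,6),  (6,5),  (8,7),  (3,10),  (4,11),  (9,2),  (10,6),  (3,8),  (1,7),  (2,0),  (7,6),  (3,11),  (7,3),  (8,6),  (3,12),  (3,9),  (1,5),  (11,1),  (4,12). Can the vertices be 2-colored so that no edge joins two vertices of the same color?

The cycle 7-8-3-7 has length 3, which is odd, so the graph is not bipartite.

No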